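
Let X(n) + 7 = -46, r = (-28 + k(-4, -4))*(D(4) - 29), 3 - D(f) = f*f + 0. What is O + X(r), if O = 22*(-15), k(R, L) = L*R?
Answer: -383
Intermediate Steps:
D(f) = 3 - f² (D(f) = 3 - (f*f + 0) = 3 - (f² + 0) = 3 - f²)
r = 504 (r = (-28 - 4*(-4))*((3 - 1*4²) - 29) = (-28 + 16)*((3 - 1*16) - 29) = -12*((3 - 16) - 29) = -12*(-13 - 29) = -12*(-42) = 504)
X(n) = -53 (X(n) = -7 - 46 = -53)
O = -330
O + X(r) = -330 - 53 = -383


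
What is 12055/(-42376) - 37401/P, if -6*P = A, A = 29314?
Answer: 4578024193/621105032 ≈ 7.3708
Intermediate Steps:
P = -14657/3 (P = -⅙*29314 = -14657/3 ≈ -4885.7)
12055/(-42376) - 37401/P = 12055/(-42376) - 37401/(-14657/3) = 12055*(-1/42376) - 37401*(-3/14657) = -12055/42376 + 112203/14657 = 4578024193/621105032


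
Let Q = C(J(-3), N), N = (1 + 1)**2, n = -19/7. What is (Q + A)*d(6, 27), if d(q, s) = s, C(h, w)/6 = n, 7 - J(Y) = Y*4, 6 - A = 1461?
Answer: -278073/7 ≈ -39725.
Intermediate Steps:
A = -1455 (A = 6 - 1*1461 = 6 - 1461 = -1455)
n = -19/7 (n = -19*1/7 = -19/7 ≈ -2.7143)
J(Y) = 7 - 4*Y (J(Y) = 7 - Y*4 = 7 - 4*Y)
N = 4 (N = 2**2 = 4)
C(h, w) = -114/7 (C(h, w) = 6*(-19/7) = -114/7)
Q = -114/7 ≈ -16.286
(Q + A)*d(6, 27) = (-114/7 - 1455)*27 = -10299/7*27 = -278073/7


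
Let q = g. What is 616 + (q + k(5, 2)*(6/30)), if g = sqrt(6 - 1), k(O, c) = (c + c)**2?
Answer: 3096/5 + sqrt(5) ≈ 621.44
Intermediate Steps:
k(O, c) = 4*c**2 (k(O, c) = (2*c)**2 = 4*c**2)
g = sqrt(5) ≈ 2.2361
q = sqrt(5) ≈ 2.2361
616 + (q + k(5, 2)*(6/30)) = 616 + (sqrt(5) + (4*2**2)*(6/30)) = 616 + (sqrt(5) + (4*4)*(6*(1/30))) = 616 + (sqrt(5) + 16*(1/5)) = 616 + (sqrt(5) + 16/5) = 616 + (16/5 + sqrt(5)) = 3096/5 + sqrt(5)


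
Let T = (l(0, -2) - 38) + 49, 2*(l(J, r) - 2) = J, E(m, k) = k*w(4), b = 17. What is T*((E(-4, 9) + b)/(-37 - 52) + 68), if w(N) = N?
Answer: 77987/89 ≈ 876.26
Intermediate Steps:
E(m, k) = 4*k (E(m, k) = k*4 = 4*k)
l(J, r) = 2 + J/2
T = 13 (T = ((2 + (½)*0) - 38) + 49 = ((2 + 0) - 38) + 49 = (2 - 38) + 49 = -36 + 49 = 13)
T*((E(-4, 9) + b)/(-37 - 52) + 68) = 13*((4*9 + 17)/(-37 - 52) + 68) = 13*((36 + 17)/(-89) + 68) = 13*(53*(-1/89) + 68) = 13*(-53/89 + 68) = 13*(5999/89) = 77987/89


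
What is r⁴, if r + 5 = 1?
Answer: 256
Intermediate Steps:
r = -4 (r = -5 + 1 = -4)
r⁴ = (-4)⁴ = 256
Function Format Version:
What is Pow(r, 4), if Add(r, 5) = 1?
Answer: 256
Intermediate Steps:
r = -4 (r = Add(-5, 1) = -4)
Pow(r, 4) = Pow(-4, 4) = 256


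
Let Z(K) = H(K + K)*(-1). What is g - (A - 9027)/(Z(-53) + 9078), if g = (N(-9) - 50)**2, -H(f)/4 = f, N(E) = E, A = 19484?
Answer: 30114117/8654 ≈ 3479.8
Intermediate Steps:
H(f) = -4*f
Z(K) = 8*K (Z(K) = -4*(K + K)*(-1) = -8*K*(-1) = 8*K)
g = 3481 (g = (-9 - 50)**2 = (-59)**2 = 3481)
g - (A - 9027)/(Z(-53) + 9078) = 3481 - (19484 - 9027)/(8*(-53) + 9078) = 3481 - 10457/(-424 + 9078) = 3481 - 10457/8654 = 30114117/8654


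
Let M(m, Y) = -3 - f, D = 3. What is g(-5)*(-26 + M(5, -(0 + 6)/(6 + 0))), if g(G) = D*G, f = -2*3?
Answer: 345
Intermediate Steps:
f = -6
M(m, Y) = 3 (M(m, Y) = -3 - 1*(-6) = -3 + 6 = 3)
g(G) = 3*G
g(-5)*(-26 + M(5, -(0 + 6)/(6 + 0))) = (3*(-5))*(-26 + 3) = -15*(-23) = 345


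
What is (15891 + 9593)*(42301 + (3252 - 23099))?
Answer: 572217736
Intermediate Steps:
(15891 + 9593)*(42301 + (3252 - 23099)) = 25484*(42301 - 19847) = 25484*22454 = 572217736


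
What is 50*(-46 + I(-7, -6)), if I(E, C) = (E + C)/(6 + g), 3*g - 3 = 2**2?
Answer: -2378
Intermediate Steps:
g = 7/3 (g = 1 + (1/3)*2**2 = 1 + (1/3)*4 = 1 + 4/3 = 7/3 ≈ 2.3333)
I(E, C) = 3*C/25 + 3*E/25 (I(E, C) = (E + C)/(6 + 7/3) = (C + E)/(25/3) = (C + E)*(3/25) = 3*C/25 + 3*E/25)
50*(-46 + I(-7, -6)) = 50*(-46 + ((3/25)*(-6) + (3/25)*(-7))) = 50*(-46 + (-18/25 - 21/25)) = 50*(-46 - 39/25) = 50*(-1189/25) = -2378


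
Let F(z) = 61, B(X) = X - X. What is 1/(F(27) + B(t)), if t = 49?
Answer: 1/61 ≈ 0.016393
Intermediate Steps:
B(X) = 0
1/(F(27) + B(t)) = 1/(61 + 0) = 1/61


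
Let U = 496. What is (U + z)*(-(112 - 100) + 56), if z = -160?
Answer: 14784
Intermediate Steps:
(U + z)*(-(112 - 100) + 56) = (496 - 160)*(-(112 - 100) + 56) = 336*(-1*12 + 56) = 336*(-12 + 56) = 336*44 = 14784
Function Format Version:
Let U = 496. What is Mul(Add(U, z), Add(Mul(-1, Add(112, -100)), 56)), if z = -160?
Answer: 14784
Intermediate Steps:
Mul(Add(U, z), Add(Mul(-1, Add(112, -100)), 56)) = Mul(Add(496, -160), Add(Mul(-1, Add(112, -100)), 56)) = Mul(336, Add(Mul(-1, 12), 56)) = Mul(336, Add(-12, 56)) = Mul(336, 44) = 14784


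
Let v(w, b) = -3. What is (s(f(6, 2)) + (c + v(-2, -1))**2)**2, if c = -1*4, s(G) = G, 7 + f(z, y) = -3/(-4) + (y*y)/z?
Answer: 271441/144 ≈ 1885.0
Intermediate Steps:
f(z, y) = -25/4 + y**2/z (f(z, y) = -7 + (-3/(-4) + (y*y)/z) = -7 + (-3*(-1/4) + y**2/z) = -7 + (3/4 + y**2/z) = -25/4 + y**2/z)
c = -4
(s(f(6, 2)) + (c + v(-2, -1))**2)**2 = ((-25/4 + 2**2/6) + (-4 - 3)**2)**2 = ((-25/4 + 4*(1/6)) + (-7)**2)**2 = ((-25/4 + 2/3) + 49)**2 = (-67/12 + 49)**2 = (521/12)**2 = 271441/144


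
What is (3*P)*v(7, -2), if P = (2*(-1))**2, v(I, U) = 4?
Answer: 48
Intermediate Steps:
P = 4 (P = (-2)**2 = 4)
(3*P)*v(7, -2) = (3*4)*4 = 12*4 = 48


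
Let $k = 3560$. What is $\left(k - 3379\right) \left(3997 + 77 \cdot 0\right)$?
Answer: $723457$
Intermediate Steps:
$\left(k - 3379\right) \left(3997 + 77 \cdot 0\right) = \left(3560 - 3379\right) \left(3997 + 77 \cdot 0\right) = 181 \left(3997 + 0\right) = 181 \cdot 3997 = 723457$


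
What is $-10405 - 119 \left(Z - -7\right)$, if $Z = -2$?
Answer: $-11000$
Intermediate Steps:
$-10405 - 119 \left(Z - -7\right) = -10405 - 119 \left(-2 - -7\right) = -10405 - 119 \left(-2 + 7\right) = -10405 - 119 \cdot 5 = -10405 - 595 = -11000$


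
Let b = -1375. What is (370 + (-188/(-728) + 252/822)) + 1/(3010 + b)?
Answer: 15106873939/40767090 ≈ 370.57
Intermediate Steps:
(370 + (-188/(-728) + 252/822)) + 1/(3010 + b) = (370 + (-188/(-728) + 252/822)) + 1/(3010 - 1375) = (370 + (-188*(-1/728) + 252*(1/822))) + 1/1635 = (370 + (47/182 + 42/137)) + 1/1635 = (370 + 14083/24934) + 1/1635 = 9239663/24934 + 1/1635 = 15106873939/40767090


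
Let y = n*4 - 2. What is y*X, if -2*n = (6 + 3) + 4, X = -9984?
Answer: 279552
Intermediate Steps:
n = -13/2 (n = -((6 + 3) + 4)/2 = -(9 + 4)/2 = -1/2*13 = -13/2 ≈ -6.5000)
y = -28 (y = -13/2*4 - 2 = -26 - 2 = -28)
y*X = -28*(-9984) = 279552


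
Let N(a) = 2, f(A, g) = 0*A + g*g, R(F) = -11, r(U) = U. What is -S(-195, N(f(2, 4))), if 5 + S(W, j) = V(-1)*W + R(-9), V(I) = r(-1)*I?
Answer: 211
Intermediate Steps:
V(I) = -I
f(A, g) = g**2 (f(A, g) = 0 + g**2 = g**2)
S(W, j) = -16 + W (S(W, j) = -5 + ((-1*(-1))*W - 11) = -5 + (1*W - 11) = -5 + (W - 11) = -5 + (-11 + W) = -16 + W)
-S(-195, N(f(2, 4))) = -(-16 - 195) = -1*(-211) = 211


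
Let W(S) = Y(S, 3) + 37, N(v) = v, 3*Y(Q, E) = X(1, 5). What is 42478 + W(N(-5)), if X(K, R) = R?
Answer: 127550/3 ≈ 42517.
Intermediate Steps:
Y(Q, E) = 5/3 (Y(Q, E) = (⅓)*5 = 5/3)
W(S) = 116/3 (W(S) = 5/3 + 37 = 116/3)
42478 + W(N(-5)) = 42478 + 116/3 = 127550/3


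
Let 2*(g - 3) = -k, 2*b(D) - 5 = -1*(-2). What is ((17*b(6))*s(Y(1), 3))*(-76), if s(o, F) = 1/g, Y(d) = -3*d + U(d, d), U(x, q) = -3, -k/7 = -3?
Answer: 9044/15 ≈ 602.93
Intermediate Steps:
k = 21 (k = -7*(-3) = 21)
b(D) = 7/2 (b(D) = 5/2 + (-1*(-2))/2 = 5/2 + (½)*2 = 5/2 + 1 = 7/2)
g = -15/2 (g = 3 + (-1*21)/2 = 3 + (½)*(-21) = 3 - 21/2 = -15/2 ≈ -7.5000)
Y(d) = -3 - 3*d (Y(d) = -3*d - 3 = -3 - 3*d)
s(o, F) = -2/15 (s(o, F) = 1/(-15/2) = -2/15)
((17*b(6))*s(Y(1), 3))*(-76) = ((17*(7/2))*(-2/15))*(-76) = ((119/2)*(-2/15))*(-76) = -119/15*(-76) = 9044/15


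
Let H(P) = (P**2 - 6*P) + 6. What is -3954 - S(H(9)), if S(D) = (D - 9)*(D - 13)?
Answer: -4434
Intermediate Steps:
H(P) = 6 + P**2 - 6*P
S(D) = (-13 + D)*(-9 + D) (S(D) = (-9 + D)*(-13 + D) = (-13 + D)*(-9 + D))
-3954 - S(H(9)) = -3954 - (117 + (6 + 9**2 - 6*9)**2 - 22*(6 + 9**2 - 6*9)) = -3954 - (117 + (6 + 81 - 54)**2 - 22*(6 + 81 - 54)) = -3954 - (117 + 33**2 - 22*33) = -3954 - (117 + 1089 - 726) = -3954 - 1*480 = -3954 - 480 = -4434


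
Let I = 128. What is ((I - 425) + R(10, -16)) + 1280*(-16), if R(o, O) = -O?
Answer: -20761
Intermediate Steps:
((I - 425) + R(10, -16)) + 1280*(-16) = ((128 - 425) - 1*(-16)) + 1280*(-16) = (-297 + 16) - 20480 = -281 - 20480 = -20761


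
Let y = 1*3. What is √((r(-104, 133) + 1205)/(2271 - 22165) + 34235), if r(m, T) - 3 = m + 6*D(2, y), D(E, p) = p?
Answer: 2*√17282150438/1421 ≈ 185.03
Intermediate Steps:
y = 3
r(m, T) = 21 + m (r(m, T) = 3 + (m + 6*3) = 3 + (m + 18) = 3 + (18 + m) = 21 + m)
√((r(-104, 133) + 1205)/(2271 - 22165) + 34235) = √(((21 - 104) + 1205)/(2271 - 22165) + 34235) = √((-83 + 1205)/(-19894) + 34235) = √(1122*(-1/19894) + 34235) = √(-561/9947 + 34235) = √(340534984/9947) = 2*√17282150438/1421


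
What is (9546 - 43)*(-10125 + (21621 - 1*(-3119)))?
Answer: 138886345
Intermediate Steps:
(9546 - 43)*(-10125 + (21621 - 1*(-3119))) = 9503*(-10125 + (21621 + 3119)) = 9503*(-10125 + 24740) = 9503*14615 = 138886345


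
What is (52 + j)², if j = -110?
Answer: 3364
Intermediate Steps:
(52 + j)² = (52 - 110)² = (-58)² = 3364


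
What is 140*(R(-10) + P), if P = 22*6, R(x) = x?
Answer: 17080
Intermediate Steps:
P = 132
140*(R(-10) + P) = 140*(-10 + 132) = 140*122 = 17080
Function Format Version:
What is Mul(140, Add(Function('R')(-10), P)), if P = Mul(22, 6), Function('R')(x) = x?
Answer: 17080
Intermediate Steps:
P = 132
Mul(140, Add(Function('R')(-10), P)) = Mul(140, Add(-10, 132)) = Mul(140, 122) = 17080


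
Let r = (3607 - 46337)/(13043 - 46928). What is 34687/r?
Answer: 235073799/8546 ≈ 27507.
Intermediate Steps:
r = 8546/6777 (r = -42730/(-33885) = -42730*(-1/33885) = 8546/6777 ≈ 1.2610)
34687/r = 34687/(8546/6777) = 34687*(6777/8546) = 235073799/8546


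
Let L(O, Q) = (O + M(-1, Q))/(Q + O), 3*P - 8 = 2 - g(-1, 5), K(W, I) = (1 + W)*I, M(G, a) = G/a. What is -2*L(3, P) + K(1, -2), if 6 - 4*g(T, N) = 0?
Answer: -584/119 ≈ -4.9076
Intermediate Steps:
g(T, N) = 3/2 (g(T, N) = 3/2 - ¼*0 = 3/2 + 0 = 3/2)
K(W, I) = I*(1 + W)
P = 17/6 (P = 8/3 + (2 - 1*3/2)/3 = 8/3 + (2 - 3/2)/3 = 8/3 + (⅓)*(½) = 8/3 + ⅙ = 17/6 ≈ 2.8333)
L(O, Q) = (O - 1/Q)/(O + Q) (L(O, Q) = (O - 1/Q)/(Q + O) = (O - 1/Q)/(O + Q))
-2*L(3, P) + K(1, -2) = -2*(-1 + 3*(17/6))/(17/6*(3 + 17/6)) - 2*(1 + 1) = -12*(-1 + 17/2)/(17*35/6) - 2*2 = -12*6*15/(17*35*2) - 4 = -2*54/119 - 4 = -108/119 - 4 = -584/119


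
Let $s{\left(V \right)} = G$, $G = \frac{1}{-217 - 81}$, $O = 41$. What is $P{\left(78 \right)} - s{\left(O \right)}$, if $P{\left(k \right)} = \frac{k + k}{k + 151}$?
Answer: $\frac{46717}{68242} \approx 0.68458$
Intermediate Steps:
$P{\left(k \right)} = \frac{2 k}{151 + k}$
$G = - \frac{1}{298}$ ($G = \frac{1}{-298} = - \frac{1}{298} \approx -0.0033557$)
$s{\left(V \right)} = - \frac{1}{298}$
$P{\left(78 \right)} - s{\left(O \right)} = 2 \cdot 78 \frac{1}{151 + 78} - - \frac{1}{298} = 2 \cdot 78 \cdot \frac{1}{229} + \frac{1}{298} = \frac{156}{229} + \frac{1}{298} = \frac{46717}{68242}$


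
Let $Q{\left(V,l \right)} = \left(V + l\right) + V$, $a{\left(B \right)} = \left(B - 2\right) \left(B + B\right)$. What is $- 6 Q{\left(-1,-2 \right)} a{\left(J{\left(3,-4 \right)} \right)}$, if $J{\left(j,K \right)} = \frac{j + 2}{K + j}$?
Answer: $1680$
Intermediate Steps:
$J{\left(j,K \right)} = \frac{2 + j}{K + j}$
$a{\left(B \right)} = 2 B \left(-2 + B\right)$ ($a{\left(B \right)} = \left(-2 + B\right) 2 B = 2 B \left(-2 + B\right)$)
$Q{\left(V,l \right)} = l + 2 V$
$- 6 Q{\left(-1,-2 \right)} a{\left(J{\left(3,-4 \right)} \right)} = - 6 \left(-2 + 2 \left(-1\right)\right) 2 \frac{2 + 3}{-4 + 3} \left(-2 + \frac{2 + 3}{-4 + 3}\right) = - 6 \left(-2 - 2\right) 2 \frac{1}{-1} \cdot 5 \left(-2 + \frac{1}{-1} \cdot 5\right) = \left(-6\right) \left(-4\right) 2 \left(\left(-1\right) 5\right) \left(-2 - 5\right) = 24 \cdot 2 \left(-5\right) \left(-2 - 5\right) = 24 \cdot 2 \left(-5\right) \left(-7\right) = 24 \cdot 70 = 1680$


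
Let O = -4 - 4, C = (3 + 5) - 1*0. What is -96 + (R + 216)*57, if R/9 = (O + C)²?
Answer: 12216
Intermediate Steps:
C = 8 (C = 8 + 0 = 8)
O = -8
R = 0 (R = 9*(-8 + 8)² = 9*0² = 9*0 = 0)
-96 + (R + 216)*57 = -96 + (0 + 216)*57 = -96 + 216*57 = -96 + 12312 = 12216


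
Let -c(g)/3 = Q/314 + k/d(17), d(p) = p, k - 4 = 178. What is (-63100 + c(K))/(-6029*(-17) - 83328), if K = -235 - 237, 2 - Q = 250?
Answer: -168493298/51151385 ≈ -3.2940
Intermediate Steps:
Q = -248 (Q = 2 - 1*250 = 2 - 250 = -248)
k = 182 (k = 4 + 178 = 182)
K = -472
c(g) = -79398/2669 (c(g) = -3*(-248/314 + 182/17) = -3*(-248*1/314 + 182*(1/17)) = -3*(-124/157 + 182/17) = -3*26466/2669 = -79398/2669)
(-63100 + c(K))/(-6029*(-17) - 83328) = (-63100 - 79398/2669)/(-6029*(-17) - 83328) = -168493298/(2669*(102493 - 83328)) = -168493298/2669/19165 = -168493298/2669*1/19165 = -168493298/51151385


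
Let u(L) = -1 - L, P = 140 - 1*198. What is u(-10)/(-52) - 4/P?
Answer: -157/1508 ≈ -0.10411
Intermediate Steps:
P = -58 (P = 140 - 198 = -58)
u(-10)/(-52) - 4/P = (-1 - 1*(-10))/(-52) - 4/(-58) = (-1 + 10)*(-1/52) - 4*(-1/58) = 9*(-1/52) + 2/29 = -9/52 + 2/29 = -157/1508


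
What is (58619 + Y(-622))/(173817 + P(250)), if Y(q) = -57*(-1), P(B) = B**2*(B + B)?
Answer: 58676/31423817 ≈ 0.0018672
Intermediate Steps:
P(B) = 2*B**3 (P(B) = B**2*(2*B) = 2*B**3)
Y(q) = 57
(58619 + Y(-622))/(173817 + P(250)) = (58619 + 57)/(173817 + 2*250**3) = 58676/(173817 + 2*15625000) = 58676/(173817 + 31250000) = 58676/31423817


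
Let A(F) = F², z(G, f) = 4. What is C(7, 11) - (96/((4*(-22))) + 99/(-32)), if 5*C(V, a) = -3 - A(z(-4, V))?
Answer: 677/1760 ≈ 0.38466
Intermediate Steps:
C(V, a) = -19/5 (C(V, a) = (-3 - 1*4²)/5 = (-3 - 1*16)/5 = (-3 - 16)/5 = (⅕)*(-19) = -19/5)
C(7, 11) - (96/((4*(-22))) + 99/(-32)) = -19/5 - (96/((4*(-22))) + 99/(-32)) = -19/5 - (96/(-88) + 99*(-1/32)) = -19/5 - (96*(-1/88) - 99/32) = -19/5 - (-12/11 - 99/32) = -19/5 - 1*(-1473/352) = -19/5 + 1473/352 = 677/1760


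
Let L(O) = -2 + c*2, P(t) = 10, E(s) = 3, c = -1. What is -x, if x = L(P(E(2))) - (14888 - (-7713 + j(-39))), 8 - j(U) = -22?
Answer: 22575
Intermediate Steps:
j(U) = 30 (j(U) = 8 - 1*(-22) = 8 + 22 = 30)
L(O) = -4 (L(O) = -2 - 1*2 = -2 - 2 = -4)
x = -22575 (x = -4 - (14888 - (-7713 + 30)) = -4 - (14888 - 1*(-7683)) = -4 - (14888 + 7683) = -4 - 1*22571 = -4 - 22571 = -22575)
-x = -1*(-22575) = 22575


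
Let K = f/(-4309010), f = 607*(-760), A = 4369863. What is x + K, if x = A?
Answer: 99104125405/22679 ≈ 4.3699e+6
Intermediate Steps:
f = -461320
K = 2428/22679 (K = -461320/(-4309010) = -461320*(-1/4309010) = 2428/22679 ≈ 0.10706)
x = 4369863
x + K = 4369863 + 2428/22679 = 99104125405/22679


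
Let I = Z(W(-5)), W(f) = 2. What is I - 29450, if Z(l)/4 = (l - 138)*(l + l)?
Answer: -31626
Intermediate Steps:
Z(l) = 8*l*(-138 + l) (Z(l) = 4*((l - 138)*(l + l)) = 4*((-138 + l)*(2*l)) = 4*(2*l*(-138 + l)) = 8*l*(-138 + l))
I = -2176 (I = 8*2*(-138 + 2) = 8*2*(-136) = -2176)
I - 29450 = -2176 - 29450 = -31626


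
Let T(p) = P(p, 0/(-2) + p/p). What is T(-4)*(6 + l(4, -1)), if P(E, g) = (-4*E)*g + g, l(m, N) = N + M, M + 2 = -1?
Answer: 34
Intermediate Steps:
M = -3 (M = -2 - 1 = -3)
l(m, N) = -3 + N (l(m, N) = N - 3 = -3 + N)
P(E, g) = g - 4*E*g (P(E, g) = -4*E*g + g = g - 4*E*g)
T(p) = 1 - 4*p (T(p) = (0/(-2) + p/p)*(1 - 4*p) = (0*(-½) + 1)*(1 - 4*p) = (0 + 1)*(1 - 4*p) = 1*(1 - 4*p) = 1 - 4*p)
T(-4)*(6 + l(4, -1)) = (1 - 4*(-4))*(6 + (-3 - 1)) = (1 + 16)*(6 - 4) = 17*2 = 34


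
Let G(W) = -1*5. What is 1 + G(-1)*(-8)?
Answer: 41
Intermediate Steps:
G(W) = -5
1 + G(-1)*(-8) = 1 - 5*(-8) = 1 + 40 = 41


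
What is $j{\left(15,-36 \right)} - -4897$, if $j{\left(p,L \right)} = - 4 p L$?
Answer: $7057$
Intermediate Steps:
$j{\left(p,L \right)} = - 4 L p$
$j{\left(15,-36 \right)} - -4897 = \left(-4\right) \left(-36\right) 15 - -4897 = 2160 + 4897 = 7057$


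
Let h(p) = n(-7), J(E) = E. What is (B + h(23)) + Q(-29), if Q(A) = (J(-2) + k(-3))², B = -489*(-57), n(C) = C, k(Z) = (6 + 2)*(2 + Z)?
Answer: 27966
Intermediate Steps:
k(Z) = 16 + 8*Z (k(Z) = 8*(2 + Z) = 16 + 8*Z)
B = 27873
h(p) = -7
Q(A) = 100 (Q(A) = (-2 + (16 + 8*(-3)))² = (-2 + (16 - 24))² = (-2 - 8)² = (-10)² = 100)
(B + h(23)) + Q(-29) = (27873 - 7) + 100 = 27866 + 100 = 27966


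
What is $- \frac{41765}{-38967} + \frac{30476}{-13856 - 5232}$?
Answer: $- \frac{97586993}{185950524} \approx -0.5248$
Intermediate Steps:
$- \frac{41765}{-38967} + \frac{30476}{-13856 - 5232} = \left(-41765\right) \left(- \frac{1}{38967}\right) + \frac{30476}{-19088} = \frac{41765}{38967} + 30476 \left(- \frac{1}{19088}\right) = \frac{41765}{38967} - \frac{7619}{4772} = - \frac{97586993}{185950524}$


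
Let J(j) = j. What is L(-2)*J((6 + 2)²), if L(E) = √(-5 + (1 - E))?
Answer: 64*I*√2 ≈ 90.51*I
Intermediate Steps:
L(E) = √(-4 - E)
L(-2)*J((6 + 2)²) = √(-4 - 1*(-2))*(6 + 2)² = √(-4 + 2)*8² = √(-2)*64 = (I*√2)*64 = 64*I*√2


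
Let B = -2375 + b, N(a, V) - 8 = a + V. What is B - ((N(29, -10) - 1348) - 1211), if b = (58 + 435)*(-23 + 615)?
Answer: 292013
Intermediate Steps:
N(a, V) = 8 + V + a (N(a, V) = 8 + (a + V) = 8 + (V + a) = 8 + V + a)
b = 291856 (b = 493*592 = 291856)
B = 289481 (B = -2375 + 291856 = 289481)
B - ((N(29, -10) - 1348) - 1211) = 289481 - (((8 - 10 + 29) - 1348) - 1211) = 289481 - ((27 - 1348) - 1211) = 289481 - (-1321 - 1211) = 289481 - 1*(-2532) = 289481 + 2532 = 292013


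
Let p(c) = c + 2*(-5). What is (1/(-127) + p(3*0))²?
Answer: 1615441/16129 ≈ 100.16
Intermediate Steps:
p(c) = -10 + c (p(c) = c - 10 = -10 + c)
(1/(-127) + p(3*0))² = (1/(-127) + (-10 + 3*0))² = (-1/127 + (-10 + 0))² = (-1/127 - 10)² = (-1271/127)² = 1615441/16129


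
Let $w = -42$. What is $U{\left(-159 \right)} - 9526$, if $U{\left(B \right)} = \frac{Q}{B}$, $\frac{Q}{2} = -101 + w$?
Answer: $- \frac{1514348}{159} \approx -9524.2$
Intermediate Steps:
$Q = -286$ ($Q = 2 \left(-101 - 42\right) = 2 \left(-143\right) = -286$)
$U{\left(B \right)} = - \frac{286}{B}$
$U{\left(-159 \right)} - 9526 = - \frac{286}{-159} - 9526 = \left(-286\right) \left(- \frac{1}{159}\right) - 9526 = \frac{286}{159} - 9526 = - \frac{1514348}{159}$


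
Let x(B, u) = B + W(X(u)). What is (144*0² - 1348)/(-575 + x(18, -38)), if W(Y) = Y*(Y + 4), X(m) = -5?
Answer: 337/138 ≈ 2.4420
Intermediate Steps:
W(Y) = Y*(4 + Y)
x(B, u) = 5 + B (x(B, u) = B - 5*(4 - 5) = B - 5*(-1) = B + 5 = 5 + B)
(144*0² - 1348)/(-575 + x(18, -38)) = (144*0² - 1348)/(-575 + (5 + 18)) = (144*0 - 1348)/(-575 + 23) = (0 - 1348)/(-552) = -1348*(-1/552) = 337/138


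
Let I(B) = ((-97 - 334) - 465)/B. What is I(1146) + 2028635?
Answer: 1162407407/573 ≈ 2.0286e+6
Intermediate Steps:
I(B) = -896/B (I(B) = (-431 - 465)/B = -896/B)
I(1146) + 2028635 = -896/1146 + 2028635 = -896*1/1146 + 2028635 = -448/573 + 2028635 = 1162407407/573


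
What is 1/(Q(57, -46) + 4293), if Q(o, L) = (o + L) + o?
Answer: 1/4361 ≈ 0.00022931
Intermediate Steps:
Q(o, L) = L + 2*o (Q(o, L) = (L + o) + o = L + 2*o)
1/(Q(57, -46) + 4293) = 1/((-46 + 2*57) + 4293) = 1/((-46 + 114) + 4293) = 1/(68 + 4293) = 1/4361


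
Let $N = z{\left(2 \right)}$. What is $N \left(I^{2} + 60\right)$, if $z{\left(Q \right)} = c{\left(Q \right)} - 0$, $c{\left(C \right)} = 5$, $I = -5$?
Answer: $425$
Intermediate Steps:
$z{\left(Q \right)} = 5$ ($z{\left(Q \right)} = 5 - 0 = 5 + 0 = 5$)
$N = 5$
$N \left(I^{2} + 60\right) = 5 \left(\left(-5\right)^{2} + 60\right) = 5 \left(25 + 60\right) = 5 \cdot 85 = 425$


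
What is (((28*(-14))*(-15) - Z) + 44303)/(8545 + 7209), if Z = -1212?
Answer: 51395/15754 ≈ 3.2623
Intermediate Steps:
(((28*(-14))*(-15) - Z) + 44303)/(8545 + 7209) = (((28*(-14))*(-15) - 1*(-1212)) + 44303)/(8545 + 7209) = ((-392*(-15) + 1212) + 44303)/15754 = ((5880 + 1212) + 44303)*(1/15754) = (7092 + 44303)*(1/15754) = 51395*(1/15754) = 51395/15754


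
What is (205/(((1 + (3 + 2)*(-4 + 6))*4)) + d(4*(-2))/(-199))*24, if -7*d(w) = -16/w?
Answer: 1713918/15323 ≈ 111.85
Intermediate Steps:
d(w) = 16/(7*w) (d(w) = -(-16)/(7*w) = 16/(7*w))
(205/(((1 + (3 + 2)*(-4 + 6))*4)) + d(4*(-2))/(-199))*24 = (205/(((1 + (3 + 2)*(-4 + 6))*4)) + (16/(7*((4*(-2)))))/(-199))*24 = (205/(((1 + 5*2)*4)) + ((16/7)/(-8))*(-1/199))*24 = (205/(((1 + 10)*4)) + ((16/7)*(-⅛))*(-1/199))*24 = (205/((11*4)) - 2/7*(-1/199))*24 = (205/44 + 2/1393)*24 = (285653/61292)*24 = 1713918/15323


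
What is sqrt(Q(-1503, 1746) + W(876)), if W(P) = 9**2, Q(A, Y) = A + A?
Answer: 15*I*sqrt(13) ≈ 54.083*I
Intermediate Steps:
Q(A, Y) = 2*A
W(P) = 81
sqrt(Q(-1503, 1746) + W(876)) = sqrt(2*(-1503) + 81) = sqrt(-3006 + 81) = sqrt(-2925) = 15*I*sqrt(13)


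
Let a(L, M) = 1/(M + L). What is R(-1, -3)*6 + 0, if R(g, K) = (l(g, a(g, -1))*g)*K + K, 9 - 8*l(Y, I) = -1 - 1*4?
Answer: 27/2 ≈ 13.500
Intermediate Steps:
a(L, M) = 1/(L + M)
l(Y, I) = 7/4 (l(Y, I) = 9/8 - (-1 - 1*4)/8 = 9/8 - (-1 - 4)/8 = 9/8 - ⅛*(-5) = 9/8 + 5/8 = 7/4)
R(g, K) = K + 7*K*g/4 (R(g, K) = (7*g/4)*K + K = 7*K*g/4 + K = K + 7*K*g/4)
R(-1, -3)*6 + 0 = ((¼)*(-3)*(4 + 7*(-1)))*6 + 0 = ((¼)*(-3)*(4 - 7))*6 + 0 = ((¼)*(-3)*(-3))*6 + 0 = (9/4)*6 + 0 = 27/2 + 0 = 27/2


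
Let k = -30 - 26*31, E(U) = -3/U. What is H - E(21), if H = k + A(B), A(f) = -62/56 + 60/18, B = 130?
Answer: -70025/84 ≈ -833.63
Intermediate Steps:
A(f) = 187/84 (A(f) = -62*1/56 + 60*(1/18) = -31/28 + 10/3 = 187/84)
k = -836 (k = -30 - 806 = -836)
H = -70037/84 (H = -836 + 187/84 = -70037/84 ≈ -833.77)
H - E(21) = -70037/84 - (-3)/21 = -70037/84 - 1*(-⅐) = -70037/84 + ⅐ = -70025/84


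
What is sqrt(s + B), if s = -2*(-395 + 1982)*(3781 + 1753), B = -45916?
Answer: 4*I*sqrt(1100677) ≈ 4196.5*I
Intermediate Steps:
s = -17564916 (s = -3174*5534 = -2*8782458 = -17564916)
sqrt(s + B) = sqrt(-17564916 - 45916) = sqrt(-17610832) = 4*I*sqrt(1100677)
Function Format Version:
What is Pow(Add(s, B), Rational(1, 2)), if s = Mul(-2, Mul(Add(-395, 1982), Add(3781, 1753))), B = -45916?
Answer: Mul(4, I, Pow(1100677, Rational(1, 2))) ≈ Mul(4196.5, I)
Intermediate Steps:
s = -17564916 (s = Mul(-2, Mul(1587, 5534)) = Mul(-2, 8782458) = -17564916)
Pow(Add(s, B), Rational(1, 2)) = Pow(Add(-17564916, -45916), Rational(1, 2)) = Pow(-17610832, Rational(1, 2)) = Mul(4, I, Pow(1100677, Rational(1, 2)))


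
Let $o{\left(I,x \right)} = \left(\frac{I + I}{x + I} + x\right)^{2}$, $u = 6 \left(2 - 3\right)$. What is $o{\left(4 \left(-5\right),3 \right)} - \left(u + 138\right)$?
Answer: $- \frac{29867}{289} \approx -103.35$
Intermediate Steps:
$u = -6$ ($u = 6 \left(-1\right) = -6$)
$o{\left(I,x \right)} = \left(x + \frac{2 I}{I + x}\right)^{2}$ ($o{\left(I,x \right)} = \left(\frac{2 I}{I + x} + x\right)^{2} = \left(x + \frac{2 I}{I + x}\right)^{2}$)
$o{\left(4 \left(-5\right),3 \right)} - \left(u + 138\right) = \frac{\left(3^{2} + 2 \cdot 4 \left(-5\right) + 4 \left(-5\right) 3\right)^{2}}{\left(4 \left(-5\right) + 3\right)^{2}} - \left(-6 + 138\right) = \frac{\left(9 + 2 \left(-20\right) - 60\right)^{2}}{\left(-20 + 3\right)^{2}} - 132 = \frac{\left(9 - 40 - 60\right)^{2}}{289} - 132 = \frac{\left(-91\right)^{2}}{289} - 132 = \frac{1}{289} \cdot 8281 - 132 = \frac{8281}{289} - 132 = - \frac{29867}{289}$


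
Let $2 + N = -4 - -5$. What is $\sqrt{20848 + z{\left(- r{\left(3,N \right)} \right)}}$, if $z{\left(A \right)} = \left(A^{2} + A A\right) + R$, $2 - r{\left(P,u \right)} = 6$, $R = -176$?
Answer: $4 \sqrt{1294} \approx 143.89$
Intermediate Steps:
$N = -1$ ($N = -2 - -1 = -2 + \left(-4 + 5\right) = -2 + 1 = -1$)
$r{\left(P,u \right)} = -4$ ($r{\left(P,u \right)} = 2 - 6 = -4$)
$z{\left(A \right)} = -176 + 2 A^{2}$ ($z{\left(A \right)} = \left(A^{2} + A A\right) - 176 = \left(A^{2} + A^{2}\right) - 176 = 2 A^{2} - 176 = -176 + 2 A^{2}$)
$\sqrt{20848 + z{\left(- r{\left(3,N \right)} \right)}} = \sqrt{20848 - \left(176 - 2 \left(\left(-1\right) \left(-4\right)\right)^{2}\right)} = \sqrt{20848 - \left(176 - 2 \cdot 4^{2}\right)} = \sqrt{20848 + \left(-176 + 2 \cdot 16\right)} = \sqrt{20848 + \left(-176 + 32\right)} = \sqrt{20848 - 144} = \sqrt{20704} = 4 \sqrt{1294}$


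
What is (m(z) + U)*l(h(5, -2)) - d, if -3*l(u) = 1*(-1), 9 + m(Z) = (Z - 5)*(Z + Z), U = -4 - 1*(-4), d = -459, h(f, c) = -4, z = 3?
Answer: 452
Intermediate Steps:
U = 0 (U = -4 + 4 = 0)
m(Z) = -9 + 2*Z*(-5 + Z) (m(Z) = -9 + (Z - 5)*(Z + Z) = -9 + (-5 + Z)*(2*Z) = -9 + 2*Z*(-5 + Z))
l(u) = 1/3 (l(u) = -(-1)/3 = -1/3*(-1) = 1/3)
(m(z) + U)*l(h(5, -2)) - d = ((-9 - 10*3 + 2*3**2) + 0)*(1/3) - 1*(-459) = ((-9 - 30 + 2*9) + 0)*(1/3) + 459 = ((-9 - 30 + 18) + 0)*(1/3) + 459 = (-21 + 0)*(1/3) + 459 = -21*1/3 + 459 = -7 + 459 = 452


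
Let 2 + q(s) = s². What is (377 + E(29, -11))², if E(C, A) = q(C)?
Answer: 1478656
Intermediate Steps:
q(s) = -2 + s²
E(C, A) = -2 + C²
(377 + E(29, -11))² = (377 + (-2 + 29²))² = (377 + (-2 + 841))² = (377 + 839)² = 1216² = 1478656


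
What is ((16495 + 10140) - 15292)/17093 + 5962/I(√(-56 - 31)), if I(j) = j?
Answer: 11343/17093 - 5962*I*√87/87 ≈ 0.6636 - 639.19*I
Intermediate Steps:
((16495 + 10140) - 15292)/17093 + 5962/I(√(-56 - 31)) = ((16495 + 10140) - 15292)/17093 + 5962/(√(-56 - 31)) = (26635 - 15292)*(1/17093) + 5962/(√(-87)) = 11343*(1/17093) + 5962/((I*√87)) = 11343/17093 + 5962*(-I*√87/87) = 11343/17093 - 5962*I*√87/87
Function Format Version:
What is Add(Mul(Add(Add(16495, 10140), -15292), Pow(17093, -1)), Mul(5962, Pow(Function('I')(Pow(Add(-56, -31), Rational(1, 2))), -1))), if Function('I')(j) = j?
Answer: Add(Rational(11343, 17093), Mul(Rational(-5962, 87), I, Pow(87, Rational(1, 2)))) ≈ Add(0.66360, Mul(-639.19, I))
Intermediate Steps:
Add(Mul(Add(Add(16495, 10140), -15292), Pow(17093, -1)), Mul(5962, Pow(Function('I')(Pow(Add(-56, -31), Rational(1, 2))), -1))) = Add(Mul(Add(Add(16495, 10140), -15292), Pow(17093, -1)), Mul(5962, Pow(Pow(Add(-56, -31), Rational(1, 2)), -1))) = Add(Mul(Add(26635, -15292), Rational(1, 17093)), Mul(5962, Pow(Pow(-87, Rational(1, 2)), -1))) = Add(Mul(11343, Rational(1, 17093)), Mul(5962, Pow(Mul(I, Pow(87, Rational(1, 2))), -1))) = Add(Rational(11343, 17093), Mul(5962, Mul(Rational(-1, 87), I, Pow(87, Rational(1, 2))))) = Add(Rational(11343, 17093), Mul(Rational(-5962, 87), I, Pow(87, Rational(1, 2))))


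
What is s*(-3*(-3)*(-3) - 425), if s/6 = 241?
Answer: -653592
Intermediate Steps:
s = 1446 (s = 6*241 = 1446)
s*(-3*(-3)*(-3) - 425) = 1446*(-3*(-3)*(-3) - 425) = 1446*(9*(-3) - 425) = 1446*(-27 - 425) = 1446*(-452) = -653592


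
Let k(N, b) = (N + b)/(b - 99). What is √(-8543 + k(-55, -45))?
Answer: I*√307523/6 ≈ 92.425*I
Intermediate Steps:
k(N, b) = (N + b)/(-99 + b)
√(-8543 + k(-55, -45)) = √(-8543 + (-55 - 45)/(-99 - 45)) = √(-8543 - 100/(-144)) = √(-8543 - 1/144*(-100)) = √(-8543 + 25/36) = √(-307523/36) = I*√307523/6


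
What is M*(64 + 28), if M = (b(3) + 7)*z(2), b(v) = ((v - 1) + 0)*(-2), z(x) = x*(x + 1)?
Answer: 1656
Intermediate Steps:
z(x) = x*(1 + x)
b(v) = 2 - 2*v (b(v) = ((-1 + v) + 0)*(-2) = (-1 + v)*(-2) = 2 - 2*v)
M = 18 (M = ((2 - 2*3) + 7)*(2*(1 + 2)) = ((2 - 6) + 7)*(2*3) = (-4 + 7)*6 = 3*6 = 18)
M*(64 + 28) = 18*(64 + 28) = 18*92 = 1656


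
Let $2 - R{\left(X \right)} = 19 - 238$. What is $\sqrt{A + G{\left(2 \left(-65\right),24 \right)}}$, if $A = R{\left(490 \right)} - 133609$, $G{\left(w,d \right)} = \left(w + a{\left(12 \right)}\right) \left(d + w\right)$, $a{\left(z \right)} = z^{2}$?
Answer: $2 i \sqrt{33718} \approx 367.25 i$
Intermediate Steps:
$R{\left(X \right)} = 221$ ($R{\left(X \right)} = 2 - \left(19 - 238\right) = 2 - -219 = 2 + 219 = 221$)
$G{\left(w,d \right)} = \left(144 + w\right) \left(d + w\right)$ ($G{\left(w,d \right)} = \left(w + 12^{2}\right) \left(d + w\right) = \left(w + 144\right) \left(d + w\right) = \left(144 + w\right) \left(d + w\right)$)
$A = -133388$ ($A = 221 - 133609 = -133388$)
$\sqrt{A + G{\left(2 \left(-65\right),24 \right)}} = \sqrt{-133388 + \left(\left(2 \left(-65\right)\right)^{2} + 144 \cdot 24 + 144 \cdot 2 \left(-65\right) + 24 \cdot 2 \left(-65\right)\right)} = \sqrt{-133388 + \left(\left(-130\right)^{2} + 3456 + 144 \left(-130\right) + 24 \left(-130\right)\right)} = \sqrt{-133388 + \left(16900 + 3456 - 18720 - 3120\right)} = \sqrt{-133388 - 1484} = \sqrt{-134872} = 2 i \sqrt{33718}$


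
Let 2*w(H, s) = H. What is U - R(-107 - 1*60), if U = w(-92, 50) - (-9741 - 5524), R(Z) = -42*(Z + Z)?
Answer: 1191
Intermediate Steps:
w(H, s) = H/2
R(Z) = -84*Z
U = 15219 (U = (½)*(-92) - (-9741 - 5524) = -46 - 1*(-15265) = -46 + 15265 = 15219)
U - R(-107 - 1*60) = 15219 - (-84)*(-107 - 1*60) = 15219 - (-84)*(-107 - 60) = 15219 - (-84)*(-167) = 15219 - 1*14028 = 15219 - 14028 = 1191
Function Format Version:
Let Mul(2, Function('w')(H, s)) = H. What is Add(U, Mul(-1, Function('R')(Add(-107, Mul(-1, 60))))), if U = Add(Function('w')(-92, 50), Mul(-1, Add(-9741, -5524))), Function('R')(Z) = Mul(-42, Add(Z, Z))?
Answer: 1191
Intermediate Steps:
Function('w')(H, s) = Mul(Rational(1, 2), H)
Function('R')(Z) = Mul(-84, Z) (Function('R')(Z) = Mul(-42, Mul(2, Z)) = Mul(-84, Z))
U = 15219 (U = Add(Mul(Rational(1, 2), -92), Mul(-1, Add(-9741, -5524))) = Add(-46, Mul(-1, -15265)) = Add(-46, 15265) = 15219)
Add(U, Mul(-1, Function('R')(Add(-107, Mul(-1, 60))))) = Add(15219, Mul(-1, Mul(-84, Add(-107, Mul(-1, 60))))) = Add(15219, Mul(-1, Mul(-84, Add(-107, -60)))) = Add(15219, Mul(-1, Mul(-84, -167))) = Add(15219, Mul(-1, 14028)) = Add(15219, -14028) = 1191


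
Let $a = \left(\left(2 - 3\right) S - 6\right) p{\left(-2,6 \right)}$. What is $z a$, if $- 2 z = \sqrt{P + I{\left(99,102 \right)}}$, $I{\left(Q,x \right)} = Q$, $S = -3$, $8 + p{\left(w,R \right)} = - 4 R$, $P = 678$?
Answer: $- 48 \sqrt{777} \approx -1338.0$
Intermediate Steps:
$p{\left(w,R \right)} = -8 - 4 R$
$z = - \frac{\sqrt{777}}{2}$ ($z = - \frac{\sqrt{678 + 99}}{2} = - \frac{\sqrt{777}}{2} \approx -13.937$)
$a = 96$ ($a = \left(\left(2 - 3\right) \left(-3\right) - 6\right) \left(-8 - 24\right) = \left(\left(-1\right) \left(-3\right) - 6\right) \left(-8 - 24\right) = \left(3 - 6\right) \left(-32\right) = \left(-3\right) \left(-32\right) = 96$)
$z a = - \frac{\sqrt{777}}{2} \cdot 96 = - 48 \sqrt{777}$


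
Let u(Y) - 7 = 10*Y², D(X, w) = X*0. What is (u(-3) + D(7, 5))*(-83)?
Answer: -8051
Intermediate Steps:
D(X, w) = 0
u(Y) = 7 + 10*Y²
(u(-3) + D(7, 5))*(-83) = ((7 + 10*(-3)²) + 0)*(-83) = ((7 + 10*9) + 0)*(-83) = ((7 + 90) + 0)*(-83) = (97 + 0)*(-83) = 97*(-83) = -8051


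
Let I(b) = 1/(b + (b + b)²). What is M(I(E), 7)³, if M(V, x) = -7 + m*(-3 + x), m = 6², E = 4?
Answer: 2571353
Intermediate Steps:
m = 36
I(b) = 1/(b + 4*b²) (I(b) = 1/(b + (2*b)²) = 1/(b + 4*b²))
M(V, x) = -115 + 36*x (M(V, x) = -7 + 36*(-3 + x) = -7 + (-108 + 36*x) = -115 + 36*x)
M(I(E), 7)³ = (-115 + 36*7)³ = (-115 + 252)³ = 137³ = 2571353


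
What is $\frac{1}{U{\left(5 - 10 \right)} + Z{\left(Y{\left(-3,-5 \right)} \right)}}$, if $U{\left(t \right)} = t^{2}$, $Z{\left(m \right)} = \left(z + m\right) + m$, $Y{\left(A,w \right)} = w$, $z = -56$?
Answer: $- \frac{1}{41} \approx -0.02439$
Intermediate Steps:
$Z{\left(m \right)} = -56 + 2 m$ ($Z{\left(m \right)} = \left(-56 + m\right) + m = -56 + 2 m$)
$\frac{1}{U{\left(5 - 10 \right)} + Z{\left(Y{\left(-3,-5 \right)} \right)}} = \frac{1}{\left(5 - 10\right)^{2} + \left(-56 + 2 \left(-5\right)\right)} = \frac{1}{\left(5 - 10\right)^{2} - 66} = \frac{1}{\left(-5\right)^{2} - 66} = \frac{1}{25 - 66} = \frac{1}{-41} = - \frac{1}{41}$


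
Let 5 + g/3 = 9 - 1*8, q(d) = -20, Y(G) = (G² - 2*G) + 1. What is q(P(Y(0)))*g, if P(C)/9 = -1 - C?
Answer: 240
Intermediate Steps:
Y(G) = 1 + G² - 2*G
P(C) = -9 - 9*C (P(C) = 9*(-1 - C) = -9 - 9*C)
g = -12 (g = -15 + 3*(9 - 1*8) = -15 + 3*(9 - 8) = -15 + 3*1 = -15 + 3 = -12)
q(P(Y(0)))*g = -20*(-12) = 240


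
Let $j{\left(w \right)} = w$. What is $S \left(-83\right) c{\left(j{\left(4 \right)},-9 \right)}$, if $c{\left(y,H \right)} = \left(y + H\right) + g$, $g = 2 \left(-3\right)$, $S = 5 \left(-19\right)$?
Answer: $-86735$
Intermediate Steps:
$S = -95$
$g = -6$
$c{\left(y,H \right)} = -6 + H + y$ ($c{\left(y,H \right)} = \left(y + H\right) - 6 = \left(H + y\right) - 6 = -6 + H + y$)
$S \left(-83\right) c{\left(j{\left(4 \right)},-9 \right)} = \left(-95\right) \left(-83\right) \left(-6 - 9 + 4\right) = 7885 \left(-11\right) = -86735$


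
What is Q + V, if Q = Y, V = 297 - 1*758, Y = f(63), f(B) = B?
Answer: -398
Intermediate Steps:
Y = 63
V = -461 (V = 297 - 758 = -461)
Q = 63
Q + V = 63 - 461 = -398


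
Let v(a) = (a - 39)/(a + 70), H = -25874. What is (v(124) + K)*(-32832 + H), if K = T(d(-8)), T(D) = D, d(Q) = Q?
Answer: 43060851/97 ≈ 4.4393e+5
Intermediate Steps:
v(a) = (-39 + a)/(70 + a)
K = -8
(v(124) + K)*(-32832 + H) = ((-39 + 124)/(70 + 124) - 8)*(-32832 - 25874) = (85/194 - 8)*(-58706) = -1467/194*(-58706) = 43060851/97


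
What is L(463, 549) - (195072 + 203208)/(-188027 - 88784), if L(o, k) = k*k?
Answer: 83431510491/276811 ≈ 3.0140e+5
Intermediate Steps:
L(o, k) = k**2
L(463, 549) - (195072 + 203208)/(-188027 - 88784) = 549**2 - (195072 + 203208)/(-188027 - 88784) = 301401 - 398280/(-276811) = 301401 - 398280*(-1)/276811 = 301401 - 1*(-398280/276811) = 301401 + 398280/276811 = 83431510491/276811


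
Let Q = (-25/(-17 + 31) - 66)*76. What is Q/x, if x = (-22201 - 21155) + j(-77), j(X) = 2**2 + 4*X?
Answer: 18031/152810 ≈ 0.11800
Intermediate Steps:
j(X) = 4 + 4*X
Q = -36062/7 (Q = (-25/14 - 66)*76 = -949/14*76 = -36062/7 ≈ -5151.7)
x = -43660 (x = (-22201 - 21155) + (4 + 4*(-77)) = -43356 + (4 - 308) = -43356 - 304 = -43660)
Q/x = -36062/7/(-43660) = -36062/7*(-1/43660) = 18031/152810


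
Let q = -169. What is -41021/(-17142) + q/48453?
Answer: 661564505/276860442 ≈ 2.3895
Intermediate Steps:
-41021/(-17142) + q/48453 = -41021/(-17142) - 169/48453 = -41021*(-1/17142) - 169*1/48453 = 41021/17142 - 169/48453 = 661564505/276860442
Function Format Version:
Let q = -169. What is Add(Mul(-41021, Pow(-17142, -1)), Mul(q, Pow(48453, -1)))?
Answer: Rational(661564505, 276860442) ≈ 2.3895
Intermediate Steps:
Add(Mul(-41021, Pow(-17142, -1)), Mul(q, Pow(48453, -1))) = Add(Mul(-41021, Pow(-17142, -1)), Mul(-169, Pow(48453, -1))) = Add(Mul(-41021, Rational(-1, 17142)), Mul(-169, Rational(1, 48453))) = Add(Rational(41021, 17142), Rational(-169, 48453)) = Rational(661564505, 276860442)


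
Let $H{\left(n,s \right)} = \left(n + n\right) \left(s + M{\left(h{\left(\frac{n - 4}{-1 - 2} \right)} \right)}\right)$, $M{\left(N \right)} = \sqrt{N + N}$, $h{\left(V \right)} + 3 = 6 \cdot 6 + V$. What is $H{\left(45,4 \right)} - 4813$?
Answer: $-4453 + 60 \sqrt{87} \approx -3893.4$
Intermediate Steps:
$h{\left(V \right)} = 33 + V$ ($h{\left(V \right)} = -3 + \left(6 \cdot 6 + V\right) = -3 + \left(36 + V\right) = 33 + V$)
$M{\left(N \right)} = \sqrt{2} \sqrt{N}$ ($M{\left(N \right)} = \sqrt{2 N} = \sqrt{2} \sqrt{N}$)
$H{\left(n,s \right)} = 2 n \left(s + \sqrt{2} \sqrt{\frac{103}{3} - \frac{n}{3}}\right)$ ($H{\left(n,s \right)} = \left(n + n\right) \left(s + \sqrt{2} \sqrt{33 + \frac{n - 4}{-1 - 2}}\right) = 2 n \left(s + \sqrt{2} \sqrt{33 + \frac{-4 + n}{-3}}\right) = 2 n \left(s + \sqrt{2} \sqrt{33 + \left(-4 + n\right) \left(- \frac{1}{3}\right)}\right) = 2 n \left(s + \sqrt{2} \sqrt{33 - \left(- \frac{4}{3} + \frac{n}{3}\right)}\right) = 2 n \left(s + \sqrt{2} \sqrt{\frac{103}{3} - \frac{n}{3}}\right)$)
$H{\left(45,4 \right)} - 4813 = \frac{2}{3} \cdot 45 \left(\sqrt{618 - 270} + 3 \cdot 4\right) - 4813 = \frac{2}{3} \cdot 45 \left(\sqrt{618 - 270} + 12\right) - 4813 = \frac{2}{3} \cdot 45 \left(\sqrt{348} + 12\right) - 4813 = \frac{2}{3} \cdot 45 \left(2 \sqrt{87} + 12\right) - 4813 = \frac{2}{3} \cdot 45 \left(12 + 2 \sqrt{87}\right) - 4813 = \left(360 + 60 \sqrt{87}\right) - 4813 = -4453 + 60 \sqrt{87}$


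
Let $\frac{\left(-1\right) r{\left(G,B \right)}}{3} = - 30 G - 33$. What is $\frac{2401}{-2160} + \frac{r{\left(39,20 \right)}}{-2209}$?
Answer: $- \frac{13099249}{4771440} \approx -2.7453$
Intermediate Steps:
$r{\left(G,B \right)} = 99 + 90 G$ ($r{\left(G,B \right)} = - 3 \left(- 30 G - 33\right) = - 3 \left(-33 - 30 G\right) = 99 + 90 G$)
$\frac{2401}{-2160} + \frac{r{\left(39,20 \right)}}{-2209} = \frac{2401}{-2160} + \frac{99 + 90 \cdot 39}{-2209} = 2401 \left(- \frac{1}{2160}\right) + \left(99 + 3510\right) \left(- \frac{1}{2209}\right) = - \frac{2401}{2160} + 3609 \left(- \frac{1}{2209}\right) = - \frac{2401}{2160} - \frac{3609}{2209} = - \frac{13099249}{4771440}$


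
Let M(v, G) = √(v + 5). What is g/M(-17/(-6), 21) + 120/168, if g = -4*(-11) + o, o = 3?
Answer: 5/7 + √282 ≈ 17.507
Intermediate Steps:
M(v, G) = √(5 + v)
g = 47 (g = -4*(-11) + 3 = 44 + 3 = 47)
g/M(-17/(-6), 21) + 120/168 = 47/(√(5 - 17/(-6))) + 120/168 = 47/(√(5 - 17*(-⅙))) + 120*(1/168) = 47/(√(5 + 17/6)) + 5/7 = 47/(√(47/6)) + 5/7 = 47/((√282/6)) + 5/7 = 47*(√282/47) + 5/7 = √282 + 5/7 = 5/7 + √282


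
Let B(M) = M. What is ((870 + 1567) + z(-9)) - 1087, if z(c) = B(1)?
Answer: 1351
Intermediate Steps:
z(c) = 1
((870 + 1567) + z(-9)) - 1087 = ((870 + 1567) + 1) - 1087 = (2437 + 1) - 1087 = 2438 - 1087 = 1351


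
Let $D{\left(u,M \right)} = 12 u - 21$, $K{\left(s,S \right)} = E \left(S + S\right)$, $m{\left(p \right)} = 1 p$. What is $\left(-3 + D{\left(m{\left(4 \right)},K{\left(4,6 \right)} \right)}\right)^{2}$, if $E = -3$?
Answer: $576$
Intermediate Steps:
$m{\left(p \right)} = p$
$K{\left(s,S \right)} = - 6 S$ ($K{\left(s,S \right)} = - 3 \left(S + S\right) = - 3 \cdot 2 S = - 6 S$)
$D{\left(u,M \right)} = -21 + 12 u$
$\left(-3 + D{\left(m{\left(4 \right)},K{\left(4,6 \right)} \right)}\right)^{2} = \left(-3 + \left(-21 + 12 \cdot 4\right)\right)^{2} = \left(-3 + \left(-21 + 48\right)\right)^{2} = \left(-3 + 27\right)^{2} = 24^{2} = 576$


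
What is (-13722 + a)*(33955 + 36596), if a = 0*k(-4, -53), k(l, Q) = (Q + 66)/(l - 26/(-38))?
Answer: -968100822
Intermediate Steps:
k(l, Q) = (66 + Q)/(13/19 + l) (k(l, Q) = (66 + Q)/(l - 26*(-1/38)) = (66 + Q)/(l + 13/19) = (66 + Q)/(13/19 + l))
a = 0 (a = 0*(19*(66 - 53)/(13 + 19*(-4))) = 0*(19*13/(13 - 76)) = 0*(19*13/(-63)) = 0*(19*(-1/63)*13) = 0*(-247/63) = 0)
(-13722 + a)*(33955 + 36596) = (-13722 + 0)*(33955 + 36596) = -13722*70551 = -968100822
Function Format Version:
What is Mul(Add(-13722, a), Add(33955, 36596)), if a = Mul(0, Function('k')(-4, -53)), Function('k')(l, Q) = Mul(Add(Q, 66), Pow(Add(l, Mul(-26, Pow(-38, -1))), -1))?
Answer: -968100822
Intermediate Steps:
Function('k')(l, Q) = Mul(Pow(Add(Rational(13, 19), l), -1), Add(66, Q)) (Function('k')(l, Q) = Mul(Add(66, Q), Pow(Add(l, Mul(-26, Rational(-1, 38))), -1)) = Mul(Add(66, Q), Pow(Add(l, Rational(13, 19)), -1)) = Mul(Add(66, Q), Pow(Add(Rational(13, 19), l), -1)) = Mul(Pow(Add(Rational(13, 19), l), -1), Add(66, Q)))
a = 0 (a = Mul(0, Mul(19, Pow(Add(13, Mul(19, -4)), -1), Add(66, -53))) = Mul(0, Mul(19, Pow(Add(13, -76), -1), 13)) = Mul(0, Mul(19, Pow(-63, -1), 13)) = Mul(0, Mul(19, Rational(-1, 63), 13)) = Mul(0, Rational(-247, 63)) = 0)
Mul(Add(-13722, a), Add(33955, 36596)) = Mul(Add(-13722, 0), Add(33955, 36596)) = Mul(-13722, 70551) = -968100822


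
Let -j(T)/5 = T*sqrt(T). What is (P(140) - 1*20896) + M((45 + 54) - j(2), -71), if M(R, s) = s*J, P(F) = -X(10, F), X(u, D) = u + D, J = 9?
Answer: -21685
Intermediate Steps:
X(u, D) = D + u
j(T) = -5*T**(3/2) (j(T) = -5*T*sqrt(T) = -5*T**(3/2))
P(F) = -10 - F (P(F) = -(F + 10) = -(10 + F) = -10 - F)
M(R, s) = 9*s (M(R, s) = s*9 = 9*s)
(P(140) - 1*20896) + M((45 + 54) - j(2), -71) = ((-10 - 1*140) - 1*20896) + 9*(-71) = ((-10 - 140) - 20896) - 639 = (-150 - 20896) - 639 = -21046 - 639 = -21685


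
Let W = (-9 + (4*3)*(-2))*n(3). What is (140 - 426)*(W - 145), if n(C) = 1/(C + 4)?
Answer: 299728/7 ≈ 42818.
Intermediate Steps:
n(C) = 1/(4 + C)
W = -33/7 (W = (-9 + (4*3)*(-2))/(4 + 3) = (-9 + 12*(-2))/7 = (-9 - 24)*(⅐) = -33*⅐ = -33/7 ≈ -4.7143)
(140 - 426)*(W - 145) = (140 - 426)*(-33/7 - 145) = -286*(-1048/7) = 299728/7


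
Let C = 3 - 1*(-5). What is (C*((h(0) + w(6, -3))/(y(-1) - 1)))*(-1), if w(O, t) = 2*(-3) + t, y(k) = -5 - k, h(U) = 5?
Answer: -32/5 ≈ -6.4000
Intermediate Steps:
w(O, t) = -6 + t
C = 8 (C = 3 + 5 = 8)
(C*((h(0) + w(6, -3))/(y(-1) - 1)))*(-1) = (8*((5 + (-6 - 3))/((-5 - 1*(-1)) - 1)))*(-1) = (8*((5 - 9)/((-5 + 1) - 1)))*(-1) = (8*(-4/(-4 - 1)))*(-1) = (8*(-4/(-5)))*(-1) = (8*(-4*(-1/5)))*(-1) = (8*(4/5))*(-1) = (32/5)*(-1) = -32/5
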